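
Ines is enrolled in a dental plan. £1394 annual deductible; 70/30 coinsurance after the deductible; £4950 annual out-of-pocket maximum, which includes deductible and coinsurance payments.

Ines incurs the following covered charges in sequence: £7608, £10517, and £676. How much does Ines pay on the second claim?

£1691.80

Claim 1 (£7608): deductible takes £1394, £6214 remains; coinsurance £6214 × 30% = £1864.20. Patient owes £3258.20 (running OOP £3258.20).
Claim 2 (£10517): deductible already satisfied, so patient's share is 30% × £10517 = £3155.10. Adding that to £3258.20 gives £6413.30, past the £4950 cap; patient pays only £4950 − £3258.20 = £1691.80.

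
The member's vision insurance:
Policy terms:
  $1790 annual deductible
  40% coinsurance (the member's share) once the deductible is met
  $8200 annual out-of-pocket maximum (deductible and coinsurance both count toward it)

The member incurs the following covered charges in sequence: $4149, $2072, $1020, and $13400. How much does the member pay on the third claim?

$408

Claim 1 ($4149): $1790 to deductible, leaving $2359; member's 40% is $943.60. Cost to member: $2733.60. OOP to date $2733.60.
Claim 2 ($2072): 40% coinsurance on $2072 = $828.80. Member owes $828.80 (running OOP $3562.40).
Claim 3 ($1020): 40% coinsurance on $1020 = $408. Member owes $408 (running OOP $3970.40).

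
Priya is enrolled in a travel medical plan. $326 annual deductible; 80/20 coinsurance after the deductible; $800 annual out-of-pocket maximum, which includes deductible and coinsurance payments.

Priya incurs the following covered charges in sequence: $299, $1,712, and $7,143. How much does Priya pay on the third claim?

Claim 1 ($299): all of it applies to the deductible. Traveler owes $299 (running OOP $299).
Claim 2 ($1,712): $27 to deductible, leaving $1,685; 20% of $1,685 = $337. Traveler pays $364; OOP now $663.
Claim 3 ($7,143): deductible already satisfied, so traveler's share is 20% × $7,143 = $1,428.60. OOP would hit $2,091.60 > $800, so the cap limits the traveler to $800 − $663 = $137.

$137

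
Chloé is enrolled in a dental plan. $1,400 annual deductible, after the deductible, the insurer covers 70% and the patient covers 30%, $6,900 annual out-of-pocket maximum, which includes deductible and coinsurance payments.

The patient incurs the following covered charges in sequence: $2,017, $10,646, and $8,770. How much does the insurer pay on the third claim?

Claim 1 — $2,017: $1,400 finishes the deductible; $617 goes to coinsurance; coinsurance $617 × 30% = $185.10. Patient pays $1,585.10; OOP now $1,585.10. Insurer: $2,017 − $1,585.10 = $431.90.
Claim 2 — $10,646: 30% coinsurance on $10,646 = $3,193.80. Patient pays $3,193.80; OOP now $4,778.90. Plan pays $10,646 − $3,193.80 = $7,452.20.
Claim 3 — $8,770: 30% coinsurance on $8,770 = $2,631. OOP would hit $7,409.90 > $6,900, so the cap limits the patient to $6,900 − $4,778.90 = $2,121.10. Insurer: $8,770 − $2,121.10 = $6,648.90.

$6,648.90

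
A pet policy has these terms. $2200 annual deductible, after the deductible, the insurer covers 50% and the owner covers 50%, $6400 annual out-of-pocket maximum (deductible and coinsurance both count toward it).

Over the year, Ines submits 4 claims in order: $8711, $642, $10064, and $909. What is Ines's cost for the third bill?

$623.50

Claim 1 — $8711: $2200 finishes the deductible; $6511 goes to coinsurance; owner's 50% is $3255.50. Owner owes $5455.50 (running OOP $5455.50).
Claim 2 — $642: 50% coinsurance on $642 = $321. Owner pays $321; OOP now $5776.50.
Claim 3 — $10064: 50% coinsurance on $10064 = $5032. That would push OOP to $10808.50, over the $6400 cap, so owner pays $6400 − $5776.50 = $623.50.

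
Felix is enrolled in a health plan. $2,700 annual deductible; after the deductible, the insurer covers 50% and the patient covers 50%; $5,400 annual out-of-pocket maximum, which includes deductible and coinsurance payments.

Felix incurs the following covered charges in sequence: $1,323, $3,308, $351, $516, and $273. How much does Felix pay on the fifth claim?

#1 ($1,323): fully absorbed by the deductible. Patient owes $1,323 (running OOP $1,323).
#2 ($3,308): $1,377 finishes the deductible; $1,931 goes to coinsurance; patient's 50% is $965.50. Cost to patient: $2,342.50. OOP to date $3,665.50.
#3 ($351): deductible met; 50% of $351 = $175.50. Patient owes $175.50 (running OOP $3,841).
#4 ($516): 50% coinsurance on $516 = $258. Cost to patient: $258. OOP to date $4,099.
#5 ($273): 50% coinsurance on $273 = $136.50. Patient pays $136.50; OOP now $4,235.50.

$136.50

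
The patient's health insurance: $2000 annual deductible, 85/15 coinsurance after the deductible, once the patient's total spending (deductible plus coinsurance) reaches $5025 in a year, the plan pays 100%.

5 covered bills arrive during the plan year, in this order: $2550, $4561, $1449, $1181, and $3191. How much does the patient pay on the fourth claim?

Bill 1, $2550: $2000 finishes the deductible; $550 goes to coinsurance; coinsurance $550 × 15% = $82.50. Patient pays $2082.50; OOP now $2082.50.
Bill 2, $4561: deductible met; 15% of $4561 = $684.15. Patient pays $684.15; OOP now $2766.65.
Bill 3, $1449: deductible met; 15% of $1449 = $217.35. Patient pays $217.35; OOP now $2984.
Bill 4, $1181: deductible already satisfied, so patient's share is 15% × $1181 = $177.15. Patient owes $177.15 (running OOP $3161.15).

$177.15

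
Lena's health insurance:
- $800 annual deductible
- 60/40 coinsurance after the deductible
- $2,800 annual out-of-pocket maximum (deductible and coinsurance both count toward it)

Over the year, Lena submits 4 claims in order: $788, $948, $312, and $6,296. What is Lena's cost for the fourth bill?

Bill 1, $788: fully absorbed by the deductible. Patient owes $788 (running OOP $788).
Bill 2, $948: deductible takes $12, $936 remains; coinsurance $936 × 40% = $374.40. Patient owes $386.40 (running OOP $1,174.40).
Bill 3, $312: deductible met; 40% of $312 = $124.80. Patient pays $124.80; OOP now $1,299.20.
Bill 4, $6,296: deductible already satisfied, so patient's share is 40% × $6,296 = $2,518.40. OOP would hit $3,817.60 > $2,800, so the cap limits the patient to $2,800 − $1,299.20 = $1,500.80.

$1,500.80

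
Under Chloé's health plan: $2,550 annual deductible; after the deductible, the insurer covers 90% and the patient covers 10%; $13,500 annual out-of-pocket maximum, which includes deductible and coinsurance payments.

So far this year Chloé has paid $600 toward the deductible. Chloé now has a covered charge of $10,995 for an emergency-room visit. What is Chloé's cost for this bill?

$2,854.50

Deductible still to meet: $2,550 − $600 = $1,950.
That leaves $10,995 − $1,950 = $9,045 for coinsurance.
Patient's 10% share of $9,045 is $904.50.
Patient responsibility before any cap: $1,950 + $904.50 = $2,854.50.
Cumulative spending $600 + $2,854.50 = $3,454.50 stays under the $13,500 maximum.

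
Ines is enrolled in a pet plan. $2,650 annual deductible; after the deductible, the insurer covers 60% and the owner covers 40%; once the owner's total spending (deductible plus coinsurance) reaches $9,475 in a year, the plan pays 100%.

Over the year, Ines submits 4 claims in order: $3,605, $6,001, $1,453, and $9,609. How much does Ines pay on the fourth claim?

$3,461.40

Claim 1 ($3,605): $2,650 to deductible, leaving $955; 40% of $955 = $382. Owner pays $3,032; OOP now $3,032.
Claim 2 ($6,001): 40% coinsurance on $6,001 = $2,400.40. Cost to owner: $2,400.40. OOP to date $5,432.40.
Claim 3 ($1,453): 40% coinsurance on $1,453 = $581.20. Owner owes $581.20 (running OOP $6,013.60).
Claim 4 ($9,609): 40% coinsurance on $9,609 = $3,843.60. OOP would hit $9,857.20 > $9,475, so the cap limits the owner to $9,475 − $6,013.60 = $3,461.40.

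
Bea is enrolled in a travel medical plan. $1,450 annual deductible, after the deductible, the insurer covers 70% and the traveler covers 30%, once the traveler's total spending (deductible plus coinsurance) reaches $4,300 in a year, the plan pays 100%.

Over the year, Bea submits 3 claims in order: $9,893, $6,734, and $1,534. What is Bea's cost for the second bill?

Claim 1 — $9,893: $1,450 to deductible, leaving $8,443; 30% of $8,443 = $2,532.90. Cost to traveler: $3,982.90. OOP to date $3,982.90.
Claim 2 — $6,734: 30% coinsurance on $6,734 = $2,020.20. That would push OOP to $6,003.10, over the $4,300 cap, so traveler pays $4,300 − $3,982.90 = $317.10.

$317.10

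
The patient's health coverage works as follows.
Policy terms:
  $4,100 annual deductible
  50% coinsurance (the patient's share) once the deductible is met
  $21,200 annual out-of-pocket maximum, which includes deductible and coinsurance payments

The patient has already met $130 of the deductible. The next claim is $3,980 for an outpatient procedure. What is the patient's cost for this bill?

$3,975

$130 of the $4,100 deductible is already met, leaving $3,970.
After the $3,970 deductible portion, $3,980 − $3,970 = $10 is subject to coinsurance.
50% of $10 = $5 falls to the patient.
That puts the patient's cost at $3,970 + $5 = $3,975 before any cap.
Cumulative spending $130 + $3,975 = $4,105 stays under the $21,200 maximum.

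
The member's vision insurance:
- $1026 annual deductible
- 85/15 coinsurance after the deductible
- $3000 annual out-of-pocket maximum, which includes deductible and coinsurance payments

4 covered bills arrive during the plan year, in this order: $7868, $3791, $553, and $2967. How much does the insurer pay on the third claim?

#1 ($7868): $1026 finishes the deductible; $6842 goes to coinsurance; coinsurance $6842 × 15% = $1026.30. Member owes $2052.30 (running OOP $2052.30). Plan pays $7868 − $2052.30 = $5815.70.
#2 ($3791): deductible already satisfied, so member's share is 15% × $3791 = $568.65. Member owes $568.65 (running OOP $2620.95). Insurer: $3791 − $568.65 = $3222.35.
#3 ($553): deductible met; 15% of $553 = $82.95. Member owes $82.95 (running OOP $2703.90). Plan pays $553 − $82.95 = $470.05.

$470.05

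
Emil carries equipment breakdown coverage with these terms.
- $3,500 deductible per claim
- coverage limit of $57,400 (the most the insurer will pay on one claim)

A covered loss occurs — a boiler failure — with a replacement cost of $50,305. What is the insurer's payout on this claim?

After the deductible, $50,305 − $3,500 = $46,805 remains.
$46,805 ≤ $57,400, so the limit doesn't bind; insurer pays $46,805.

$46,805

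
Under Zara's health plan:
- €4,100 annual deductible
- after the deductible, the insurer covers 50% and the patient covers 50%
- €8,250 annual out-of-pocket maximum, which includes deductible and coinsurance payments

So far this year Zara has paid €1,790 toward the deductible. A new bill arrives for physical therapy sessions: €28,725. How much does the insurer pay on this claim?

€22,265

€1,790 of the €4,100 deductible is already met, leaving €2,310.
The remaining €26,415 (= €28,725 − €2,310) moves to coinsurance.
Coinsurance: €26,415 × 50% = €13,207.50.
That puts the patient's cost at €2,310 + €13,207.50 = €15,517.50 before any cap.
Year-to-date out-of-pocket would reach €1,790 + €15,517.50 = €17,307.50, above the €8,250 maximum, so the patient pays only €8,250 − €1,790 = €6,460.
The plan picks up €28,725 − €6,460 = €22,265.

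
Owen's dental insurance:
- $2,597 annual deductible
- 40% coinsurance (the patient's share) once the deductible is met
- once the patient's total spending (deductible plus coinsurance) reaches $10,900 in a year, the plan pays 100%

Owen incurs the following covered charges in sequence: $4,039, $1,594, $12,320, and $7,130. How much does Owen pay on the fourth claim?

Claim 1 ($4,039): $2,597 finishes the deductible; $1,442 goes to coinsurance; coinsurance $1,442 × 40% = $576.80. Cost to patient: $3,173.80. OOP to date $3,173.80.
Claim 2 ($1,594): deductible met; 40% of $1,594 = $637.60. Patient owes $637.60 (running OOP $3,811.40).
Claim 3 ($12,320): deductible already satisfied, so patient's share is 40% × $12,320 = $4,928. Patient owes $4,928 (running OOP $8,739.40).
Claim 4 ($7,130): 40% coinsurance on $7,130 = $2,852. OOP would hit $11,591.40 > $10,900, so the cap limits the patient to $10,900 − $8,739.40 = $2,160.60.

$2,160.60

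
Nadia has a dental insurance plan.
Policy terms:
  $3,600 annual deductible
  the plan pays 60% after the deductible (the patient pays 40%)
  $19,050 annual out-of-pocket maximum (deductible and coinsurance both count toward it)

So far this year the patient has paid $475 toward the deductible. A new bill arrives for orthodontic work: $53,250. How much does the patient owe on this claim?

$475 of the $3,600 deductible is already met, leaving $3,125.
That leaves $53,250 − $3,125 = $50,125 for coinsurance.
40% of $50,125 = $20,050 falls to the patient.
That puts the patient's cost at $3,125 + $20,050 = $23,175 before any cap.
Year-to-date out-of-pocket would reach $475 + $23,175 = $23,650, above the $19,050 maximum, so the patient pays only $19,050 − $475 = $18,575.

$18,575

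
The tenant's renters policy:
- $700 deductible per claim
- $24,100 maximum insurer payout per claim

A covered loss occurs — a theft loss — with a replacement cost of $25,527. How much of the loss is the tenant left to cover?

$1,427

Less the $700 deductible: $25,527 − $700 = $24,827.
The $24,100 per-incident cap binds; insurer pays $24,100.
The tenant bears the rest of the original loss: $25,527 − $24,100 = $1,427.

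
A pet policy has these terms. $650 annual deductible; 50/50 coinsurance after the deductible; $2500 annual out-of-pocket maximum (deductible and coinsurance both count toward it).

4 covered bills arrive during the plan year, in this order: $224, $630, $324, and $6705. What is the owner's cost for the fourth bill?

$1586

#1 ($224): entire amount goes to the deductible. Owner owes $224 (running OOP $224).
#2 ($630): deductible takes $426, $204 remains; 50% of $204 = $102. Owner owes $528 (running OOP $752).
#3 ($324): deductible already satisfied, so owner's share is 50% × $324 = $162. Owner pays $162; OOP now $914.
#4 ($6705): 50% coinsurance on $6705 = $3352.50. Adding that to $914 gives $4266.50, past the $2500 cap; owner pays only $2500 − $914 = $1586.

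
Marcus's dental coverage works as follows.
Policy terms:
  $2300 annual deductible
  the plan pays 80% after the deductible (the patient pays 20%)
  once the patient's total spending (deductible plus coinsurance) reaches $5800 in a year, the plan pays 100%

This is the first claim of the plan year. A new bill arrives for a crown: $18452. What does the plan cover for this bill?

$12921.60

Deductible not yet touched, so the first $2300 of the bill goes to the deductible.
After the $2300 deductible portion, $18452 − $2300 = $16152 is subject to coinsurance.
20% of $16152 = $3230.40 falls to the patient.
So the patient owes $2300 + $3230.40 = $5530.40 before any cap.
Total out-of-pocket so far would be $0 + $5530.40 = $5530.40, below the $5800 cap — no reduction.
The plan picks up $18452 − $5530.40 = $12921.60.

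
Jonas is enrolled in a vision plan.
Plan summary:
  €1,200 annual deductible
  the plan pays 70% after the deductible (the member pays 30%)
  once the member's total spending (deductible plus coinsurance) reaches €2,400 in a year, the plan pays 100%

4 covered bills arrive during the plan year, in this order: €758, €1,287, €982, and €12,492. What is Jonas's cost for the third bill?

Claim 1 (€758): entire amount goes to the deductible. Member pays €758; OOP now €758.
Claim 2 (€1,287): deductible takes €442, €845 remains; coinsurance €845 × 30% = €253.50. Member owes €695.50 (running OOP €1,453.50).
Claim 3 (€982): deductible met; 30% of €982 = €294.60. Member pays €294.60; OOP now €1,748.10.

€294.60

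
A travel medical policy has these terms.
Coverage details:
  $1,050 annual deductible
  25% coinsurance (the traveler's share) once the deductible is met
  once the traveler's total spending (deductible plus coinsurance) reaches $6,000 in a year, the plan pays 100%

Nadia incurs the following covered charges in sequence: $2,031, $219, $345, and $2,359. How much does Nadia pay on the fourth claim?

$589.75

Bill 1, $2,031: $1,050 to deductible, leaving $981; coinsurance $981 × 25% = $245.25. Traveler pays $1,295.25; OOP now $1,295.25.
Bill 2, $219: deductible met; 25% of $219 = $54.75. Traveler pays $54.75; OOP now $1,350.
Bill 3, $345: deductible met; 25% of $345 = $86.25. Traveler owes $86.25 (running OOP $1,436.25).
Bill 4, $2,359: deductible met; 25% of $2,359 = $589.75. Traveler owes $589.75 (running OOP $2,026).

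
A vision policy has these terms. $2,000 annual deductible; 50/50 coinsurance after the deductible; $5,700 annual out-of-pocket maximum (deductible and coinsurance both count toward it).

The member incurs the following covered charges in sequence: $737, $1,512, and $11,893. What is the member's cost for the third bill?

Claim 1 ($737): entire amount goes to the deductible. Member pays $737; OOP now $737.
Claim 2 ($1,512): $1,263 finishes the deductible; $249 goes to coinsurance; member's 50% is $124.50. Member owes $1,387.50 (running OOP $2,124.50).
Claim 3 ($11,893): deductible already satisfied, so member's share is 50% × $11,893 = $5,946.50. Adding that to $2,124.50 gives $8,071, past the $5,700 cap; member pays only $5,700 − $2,124.50 = $3,575.50.

$3,575.50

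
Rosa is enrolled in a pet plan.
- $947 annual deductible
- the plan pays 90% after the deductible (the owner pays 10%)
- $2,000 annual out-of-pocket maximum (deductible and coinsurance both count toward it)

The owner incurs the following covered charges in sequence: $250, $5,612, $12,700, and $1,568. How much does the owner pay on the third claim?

$561.50

Claim 1 ($250): fully absorbed by the deductible. Cost to owner: $250. OOP to date $250.
Claim 2 ($5,612): $697 finishes the deductible; $4,915 goes to coinsurance; 10% of $4,915 = $491.50. Owner pays $1,188.50; OOP now $1,438.50.
Claim 3 ($12,700): deductible met; 10% of $12,700 = $1,270. Adding that to $1,438.50 gives $2,708.50, past the $2,000 cap; owner pays only $2,000 − $1,438.50 = $561.50.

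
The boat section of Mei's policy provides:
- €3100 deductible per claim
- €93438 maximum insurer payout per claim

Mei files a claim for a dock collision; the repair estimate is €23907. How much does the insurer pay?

€20807

After the deductible, €23907 − €3100 = €20807 remains.
That's under the €93438 cap, so the insurer reimburses the full €20807.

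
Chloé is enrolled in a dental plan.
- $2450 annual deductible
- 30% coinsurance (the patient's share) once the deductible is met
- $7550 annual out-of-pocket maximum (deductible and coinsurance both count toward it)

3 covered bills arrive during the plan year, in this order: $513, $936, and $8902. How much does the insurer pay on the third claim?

$5530.70

Bill 1, $513: entire amount goes to the deductible. Patient owes $513 (running OOP $513). Plan pays $513 − $513 = $0.
Bill 2, $936: all of it applies to the deductible. Cost to patient: $936. OOP to date $1449. Insurer: $936 − $936 = $0.
Bill 3, $8902: deductible takes $1001, $7901 remains; 30% of $7901 = $2370.30. Patient owes $3371.30 (running OOP $4820.30). Insurer: $8902 − $3371.30 = $5530.70.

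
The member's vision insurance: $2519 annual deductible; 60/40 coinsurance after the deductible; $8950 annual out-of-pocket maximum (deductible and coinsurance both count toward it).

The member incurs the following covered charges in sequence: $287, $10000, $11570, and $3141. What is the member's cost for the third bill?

Claim 1 — $287: fully absorbed by the deductible. Member owes $287 (running OOP $287).
Claim 2 — $10000: $2232 to deductible, leaving $7768; coinsurance $7768 × 40% = $3107.20. Member owes $5339.20 (running OOP $5626.20).
Claim 3 — $11570: 40% coinsurance on $11570 = $4628. OOP would hit $10254.20 > $8950, so the cap limits the member to $8950 − $5626.20 = $3323.80.

$3323.80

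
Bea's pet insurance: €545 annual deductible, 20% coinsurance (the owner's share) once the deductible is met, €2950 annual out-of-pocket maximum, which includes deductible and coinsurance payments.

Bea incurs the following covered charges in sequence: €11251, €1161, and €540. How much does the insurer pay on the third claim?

€508.40

Claim 1 (€11251): €545 finishes the deductible; €10706 goes to coinsurance; coinsurance €10706 × 20% = €2141.20. Owner pays €2686.20; OOP now €2686.20. Insurer: €11251 − €2686.20 = €8564.80.
Claim 2 (€1161): deductible met; 20% of €1161 = €232.20. Cost to owner: €232.20. OOP to date €2918.40. Plan pays €1161 − €232.20 = €928.80.
Claim 3 (€540): deductible met; 20% of €540 = €108. Adding that to €2918.40 gives €3026.40, past the €2950 cap; owner pays only €2950 − €2918.40 = €31.60. Plan pays €540 − €31.60 = €508.40.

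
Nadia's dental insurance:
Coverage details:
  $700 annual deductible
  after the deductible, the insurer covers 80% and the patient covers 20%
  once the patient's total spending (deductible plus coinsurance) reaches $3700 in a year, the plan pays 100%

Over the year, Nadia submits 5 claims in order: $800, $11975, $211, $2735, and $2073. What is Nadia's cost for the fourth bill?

#1 ($800): $700 finishes the deductible; $100 goes to coinsurance; 20% of $100 = $20. Cost to patient: $720. OOP to date $720.
#2 ($11975): deductible already satisfied, so patient's share is 20% × $11975 = $2395. Patient pays $2395; OOP now $3115.
#3 ($211): 20% coinsurance on $211 = $42.20. Cost to patient: $42.20. OOP to date $3157.20.
#4 ($2735): deductible already satisfied, so patient's share is 20% × $2735 = $547. OOP would hit $3704.20 > $3700, so the cap limits the patient to $3700 − $3157.20 = $542.80.

$542.80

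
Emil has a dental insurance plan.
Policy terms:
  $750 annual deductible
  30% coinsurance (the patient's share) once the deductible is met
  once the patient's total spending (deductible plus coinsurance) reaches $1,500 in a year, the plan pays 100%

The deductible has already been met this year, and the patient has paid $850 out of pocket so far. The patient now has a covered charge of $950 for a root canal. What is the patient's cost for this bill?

$285

The deductible is already satisfied, so the full bill goes to coinsurance.
Patient's 30% share of $950 is $285.
Cumulative spending $850 + $285 = $1,135 stays under the $1,500 maximum.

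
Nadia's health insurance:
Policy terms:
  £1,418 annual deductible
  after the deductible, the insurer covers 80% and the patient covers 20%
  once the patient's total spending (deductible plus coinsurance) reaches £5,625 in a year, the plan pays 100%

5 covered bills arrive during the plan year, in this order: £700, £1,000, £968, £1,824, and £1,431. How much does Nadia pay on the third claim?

Claim 1 — £700: entire amount goes to the deductible. Patient pays £700; OOP now £700.
Claim 2 — £1,000: deductible takes £718, £282 remains; patient's 20% is £56.40. Patient pays £774.40; OOP now £1,474.40.
Claim 3 — £968: deductible met; 20% of £968 = £193.60. Patient pays £193.60; OOP now £1,668.

£193.60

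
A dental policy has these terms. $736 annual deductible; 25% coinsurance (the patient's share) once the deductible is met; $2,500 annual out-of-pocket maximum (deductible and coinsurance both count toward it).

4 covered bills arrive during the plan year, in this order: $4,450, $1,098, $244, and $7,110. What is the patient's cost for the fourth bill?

Claim 1 — $4,450: deductible takes $736, $3,714 remains; 25% of $3,714 = $928.50. Patient owes $1,664.50 (running OOP $1,664.50).
Claim 2 — $1,098: deductible already satisfied, so patient's share is 25% × $1,098 = $274.50. Patient owes $274.50 (running OOP $1,939).
Claim 3 — $244: deductible already satisfied, so patient's share is 25% × $244 = $61. Cost to patient: $61. OOP to date $2,000.
Claim 4 — $7,110: deductible already satisfied, so patient's share is 25% × $7,110 = $1,777.50. OOP would hit $3,777.50 > $2,500, so the cap limits the patient to $2,500 − $2,000 = $500.

$500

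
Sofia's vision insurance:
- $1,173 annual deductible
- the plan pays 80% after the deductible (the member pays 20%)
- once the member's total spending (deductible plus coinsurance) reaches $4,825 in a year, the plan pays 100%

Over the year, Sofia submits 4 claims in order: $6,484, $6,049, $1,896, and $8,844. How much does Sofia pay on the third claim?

$379.20

Claim 1 ($6,484): $1,173 to deductible, leaving $5,311; member's 20% is $1,062.20. Member pays $2,235.20; OOP now $2,235.20.
Claim 2 ($6,049): deductible met; 20% of $6,049 = $1,209.80. Cost to member: $1,209.80. OOP to date $3,445.
Claim 3 ($1,896): deductible met; 20% of $1,896 = $379.20. Cost to member: $379.20. OOP to date $3,824.20.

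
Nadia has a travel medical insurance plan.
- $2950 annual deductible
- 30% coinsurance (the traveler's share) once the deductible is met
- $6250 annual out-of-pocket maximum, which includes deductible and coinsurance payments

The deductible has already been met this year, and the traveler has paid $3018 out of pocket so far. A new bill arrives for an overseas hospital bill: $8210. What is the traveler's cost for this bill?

The deductible is already satisfied, so the full bill goes to coinsurance.
30% of $8210 = $2463 falls to the traveler.
Year-to-date out-of-pocket becomes $3018 + $2463 = $5481, still under the $6250 maximum, so no cap applies.

$2463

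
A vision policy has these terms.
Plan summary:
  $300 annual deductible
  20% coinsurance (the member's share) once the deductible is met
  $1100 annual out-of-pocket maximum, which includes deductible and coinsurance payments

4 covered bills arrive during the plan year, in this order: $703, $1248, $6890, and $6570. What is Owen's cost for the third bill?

$469.80

Claim 1 — $703: $300 finishes the deductible; $403 goes to coinsurance; member's 20% is $80.60. Member pays $380.60; OOP now $380.60.
Claim 2 — $1248: 20% coinsurance on $1248 = $249.60. Member owes $249.60 (running OOP $630.20).
Claim 3 — $6890: 20% coinsurance on $6890 = $1378. That would push OOP to $2008.20, over the $1100 cap, so member pays $1100 − $630.20 = $469.80.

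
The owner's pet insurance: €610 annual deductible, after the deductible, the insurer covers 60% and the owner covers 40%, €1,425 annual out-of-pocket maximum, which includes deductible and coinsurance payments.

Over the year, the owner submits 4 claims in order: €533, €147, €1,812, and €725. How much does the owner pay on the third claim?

Claim 1 (€533): all of it applies to the deductible. Owner owes €533 (running OOP €533).
Claim 2 (€147): deductible takes €77, €70 remains; owner's 40% is €28. Owner owes €105 (running OOP €638).
Claim 3 (€1,812): 40% coinsurance on €1,812 = €724.80. Owner owes €724.80 (running OOP €1,362.80).

€724.80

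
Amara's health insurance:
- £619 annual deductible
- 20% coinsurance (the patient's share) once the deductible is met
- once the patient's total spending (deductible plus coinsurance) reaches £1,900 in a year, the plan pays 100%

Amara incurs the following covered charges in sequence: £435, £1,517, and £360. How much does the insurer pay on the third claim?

£288

Claim 1 — £435: all of it applies to the deductible. Patient owes £435 (running OOP £435). Plan pays £435 − £435 = £0.
Claim 2 — £1,517: deductible takes £184, £1,333 remains; patient's 20% is £266.60. Patient owes £450.60 (running OOP £885.60). Insurer: £1,517 − £450.60 = £1,066.40.
Claim 3 — £360: 20% coinsurance on £360 = £72. Cost to patient: £72. OOP to date £957.60. Insurer: £360 − £72 = £288.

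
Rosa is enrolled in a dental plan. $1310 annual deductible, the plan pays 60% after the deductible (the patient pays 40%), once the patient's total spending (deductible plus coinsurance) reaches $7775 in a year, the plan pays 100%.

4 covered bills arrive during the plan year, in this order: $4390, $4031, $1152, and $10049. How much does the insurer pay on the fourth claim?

#1 ($4390): $1310 to deductible, leaving $3080; patient's 40% is $1232. Patient pays $2542; OOP now $2542. Plan pays $4390 − $2542 = $1848.
#2 ($4031): 40% coinsurance on $4031 = $1612.40. Patient pays $1612.40; OOP now $4154.40. Insurer: $4031 − $1612.40 = $2418.60.
#3 ($1152): deductible met; 40% of $1152 = $460.80. Cost to patient: $460.80. OOP to date $4615.20. Plan pays $1152 − $460.80 = $691.20.
#4 ($10049): deductible already satisfied, so patient's share is 40% × $10049 = $4019.60. OOP would hit $8634.80 > $7775, so the cap limits the patient to $7775 − $4615.20 = $3159.80. Insurer: $10049 − $3159.80 = $6889.20.

$6889.20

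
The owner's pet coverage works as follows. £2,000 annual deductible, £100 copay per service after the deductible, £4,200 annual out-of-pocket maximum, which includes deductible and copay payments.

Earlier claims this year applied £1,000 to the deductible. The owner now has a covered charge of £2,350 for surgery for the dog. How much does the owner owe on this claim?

£1,100

Remaining deductible: £2,000 − £1,000 = £1,000.
That leaves £2,350 − £1,000 = £1,350 for the copay.
Copay on this service: £100.
Owner responsibility before any cap: £1,000 + £100 = £1,100.
Year-to-date out-of-pocket becomes £1,000 + £1,100 = £2,100, still under the £4,200 maximum, so no cap applies.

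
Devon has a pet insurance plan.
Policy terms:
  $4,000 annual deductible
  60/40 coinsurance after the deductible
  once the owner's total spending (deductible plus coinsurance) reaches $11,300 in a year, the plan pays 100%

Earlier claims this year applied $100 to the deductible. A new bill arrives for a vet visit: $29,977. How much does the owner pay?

$100 of the $4,000 deductible is already met, leaving $3,900.
After the $3,900 deductible portion, $29,977 − $3,900 = $26,077 is subject to coinsurance.
Owner's 40% share of $26,077 is $10,430.80.
So the owner owes $3,900 + $10,430.80 = $14,330.80 before any cap.
That would bring total out-of-pocket to $14,430.80, past the $11,300 cap. The owner is capped at $11,300 − $100 = $11,200 on this claim.

$11,200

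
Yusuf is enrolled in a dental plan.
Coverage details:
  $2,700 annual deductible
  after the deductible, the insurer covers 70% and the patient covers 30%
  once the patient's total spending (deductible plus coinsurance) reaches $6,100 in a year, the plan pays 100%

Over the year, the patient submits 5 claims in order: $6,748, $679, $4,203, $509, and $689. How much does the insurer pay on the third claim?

Claim 1 ($6,748): deductible takes $2,700, $4,048 remains; 30% of $4,048 = $1,214.40. Patient pays $3,914.40; OOP now $3,914.40. Insurer: $6,748 − $3,914.40 = $2,833.60.
Claim 2 ($679): deductible met; 30% of $679 = $203.70. Patient pays $203.70; OOP now $4,118.10. Insurer: $679 − $203.70 = $475.30.
Claim 3 ($4,203): deductible already satisfied, so patient's share is 30% × $4,203 = $1,260.90. Patient owes $1,260.90 (running OOP $5,379). Insurer: $4,203 − $1,260.90 = $2,942.10.

$2,942.10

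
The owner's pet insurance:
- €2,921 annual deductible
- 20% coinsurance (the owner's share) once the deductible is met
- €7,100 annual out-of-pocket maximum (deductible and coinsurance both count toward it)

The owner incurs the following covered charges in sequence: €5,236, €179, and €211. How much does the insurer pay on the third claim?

€168.80

Bill 1, €5,236: deductible takes €2,921, €2,315 remains; 20% of €2,315 = €463. Owner pays €3,384; OOP now €3,384. Plan pays €5,236 − €3,384 = €1,852.
Bill 2, €179: 20% coinsurance on €179 = €35.80. Cost to owner: €35.80. OOP to date €3,419.80. Plan pays €179 − €35.80 = €143.20.
Bill 3, €211: 20% coinsurance on €211 = €42.20. Cost to owner: €42.20. OOP to date €3,462. Plan pays €211 − €42.20 = €168.80.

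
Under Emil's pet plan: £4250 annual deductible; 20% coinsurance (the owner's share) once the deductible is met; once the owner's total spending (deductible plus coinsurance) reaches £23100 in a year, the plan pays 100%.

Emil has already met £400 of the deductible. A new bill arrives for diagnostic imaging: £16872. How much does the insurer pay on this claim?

Remaining deductible: £4250 − £400 = £3850.
The remaining £13022 (= £16872 − £3850) moves to coinsurance.
Coinsurance: £13022 × 20% = £2604.40.
That puts the owner's cost at £3850 + £2604.40 = £6454.40 before any cap.
Cumulative spending £400 + £6454.40 = £6854.40 stays under the £23100 maximum.
The plan picks up £16872 − £6454.40 = £10417.60.

£10417.60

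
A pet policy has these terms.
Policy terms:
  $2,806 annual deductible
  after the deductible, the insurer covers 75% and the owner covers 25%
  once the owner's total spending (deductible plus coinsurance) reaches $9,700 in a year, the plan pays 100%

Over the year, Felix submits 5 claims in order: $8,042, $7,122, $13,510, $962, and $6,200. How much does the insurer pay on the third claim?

$10,132.50

Claim 1 ($8,042): deductible takes $2,806, $5,236 remains; coinsurance $5,236 × 25% = $1,309. Owner owes $4,115 (running OOP $4,115). Plan pays $8,042 − $4,115 = $3,927.
Claim 2 ($7,122): deductible met; 25% of $7,122 = $1,780.50. Owner pays $1,780.50; OOP now $5,895.50. Plan pays $7,122 − $1,780.50 = $5,341.50.
Claim 3 ($13,510): deductible met; 25% of $13,510 = $3,377.50. Owner owes $3,377.50 (running OOP $9,273). Plan pays $13,510 − $3,377.50 = $10,132.50.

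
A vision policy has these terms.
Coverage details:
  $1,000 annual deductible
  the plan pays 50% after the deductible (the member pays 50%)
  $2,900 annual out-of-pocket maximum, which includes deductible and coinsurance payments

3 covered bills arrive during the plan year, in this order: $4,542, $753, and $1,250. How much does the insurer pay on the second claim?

#1 ($4,542): deductible takes $1,000, $3,542 remains; member's 50% is $1,771. Cost to member: $2,771. OOP to date $2,771. Insurer: $4,542 − $2,771 = $1,771.
#2 ($753): 50% coinsurance on $753 = $376.50. Adding that to $2,771 gives $3,147.50, past the $2,900 cap; member pays only $2,900 − $2,771 = $129. Plan pays $753 − $129 = $624.

$624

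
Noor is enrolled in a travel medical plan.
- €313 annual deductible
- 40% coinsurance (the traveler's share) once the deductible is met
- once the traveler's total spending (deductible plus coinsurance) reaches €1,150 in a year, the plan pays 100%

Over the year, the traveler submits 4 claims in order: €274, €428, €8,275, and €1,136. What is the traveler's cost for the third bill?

#1 (€274): fully absorbed by the deductible. Traveler owes €274 (running OOP €274).
#2 (€428): deductible takes €39, €389 remains; coinsurance €389 × 40% = €155.60. Cost to traveler: €194.60. OOP to date €468.60.
#3 (€8,275): deductible already satisfied, so traveler's share is 40% × €8,275 = €3,310. That would push OOP to €3,778.60, over the €1,150 cap, so traveler pays €1,150 − €468.60 = €681.40.

€681.40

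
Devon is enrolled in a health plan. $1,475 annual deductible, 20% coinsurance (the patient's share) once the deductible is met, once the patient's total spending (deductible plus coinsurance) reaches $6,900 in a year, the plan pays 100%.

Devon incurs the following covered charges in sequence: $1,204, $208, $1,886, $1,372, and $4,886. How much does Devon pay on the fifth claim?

#1 ($1,204): fully absorbed by the deductible. Cost to patient: $1,204. OOP to date $1,204.
#2 ($208): fully absorbed by the deductible. Cost to patient: $208. OOP to date $1,412.
#3 ($1,886): deductible takes $63, $1,823 remains; 20% of $1,823 = $364.60. Cost to patient: $427.60. OOP to date $1,839.60.
#4 ($1,372): deductible met; 20% of $1,372 = $274.40. Patient pays $274.40; OOP now $2,114.
#5 ($4,886): deductible met; 20% of $4,886 = $977.20. Patient owes $977.20 (running OOP $3,091.20).

$977.20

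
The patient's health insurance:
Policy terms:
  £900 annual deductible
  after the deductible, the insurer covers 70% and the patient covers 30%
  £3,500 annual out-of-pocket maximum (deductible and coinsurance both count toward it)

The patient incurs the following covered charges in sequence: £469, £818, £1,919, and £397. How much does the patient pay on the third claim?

£575.70

#1 (£469): entire amount goes to the deductible. Cost to patient: £469. OOP to date £469.
#2 (£818): deductible takes £431, £387 remains; coinsurance £387 × 30% = £116.10. Cost to patient: £547.10. OOP to date £1,016.10.
#3 (£1,919): deductible already satisfied, so patient's share is 30% × £1,919 = £575.70. Patient pays £575.70; OOP now £1,591.80.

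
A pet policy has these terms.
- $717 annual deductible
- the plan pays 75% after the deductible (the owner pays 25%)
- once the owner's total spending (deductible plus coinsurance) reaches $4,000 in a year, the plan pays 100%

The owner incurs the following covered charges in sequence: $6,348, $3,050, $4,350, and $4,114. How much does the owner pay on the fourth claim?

Bill 1, $6,348: $717 to deductible, leaving $5,631; 25% of $5,631 = $1,407.75. Cost to owner: $2,124.75. OOP to date $2,124.75.
Bill 2, $3,050: 25% coinsurance on $3,050 = $762.50. Owner pays $762.50; OOP now $2,887.25.
Bill 3, $4,350: 25% coinsurance on $4,350 = $1,087.50. Owner pays $1,087.50; OOP now $3,974.75.
Bill 4, $4,114: deductible already satisfied, so owner's share is 25% × $4,114 = $1,028.50. That would push OOP to $5,003.25, over the $4,000 cap, so owner pays $4,000 − $3,974.75 = $25.25.

$25.25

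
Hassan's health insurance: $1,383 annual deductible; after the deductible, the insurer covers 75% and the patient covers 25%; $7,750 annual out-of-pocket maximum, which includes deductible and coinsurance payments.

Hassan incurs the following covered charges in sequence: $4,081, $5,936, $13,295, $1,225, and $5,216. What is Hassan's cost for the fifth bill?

Claim 1 — $4,081: $1,383 finishes the deductible; $2,698 goes to coinsurance; 25% of $2,698 = $674.50. Cost to patient: $2,057.50. OOP to date $2,057.50.
Claim 2 — $5,936: deductible already satisfied, so patient's share is 25% × $5,936 = $1,484. Patient owes $1,484 (running OOP $3,541.50).
Claim 3 — $13,295: deductible met; 25% of $13,295 = $3,323.75. Patient pays $3,323.75; OOP now $6,865.25.
Claim 4 — $1,225: deductible met; 25% of $1,225 = $306.25. Patient owes $306.25 (running OOP $7,171.50).
Claim 5 — $5,216: deductible already satisfied, so patient's share is 25% × $5,216 = $1,304. That would push OOP to $8,475.50, over the $7,750 cap, so patient pays $7,750 − $7,171.50 = $578.50.

$578.50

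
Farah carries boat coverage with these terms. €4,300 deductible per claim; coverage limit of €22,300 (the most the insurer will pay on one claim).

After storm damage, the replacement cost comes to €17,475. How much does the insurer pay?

After the deductible, €17,475 − €4,300 = €13,175 remains.
€13,175 is within the €22,300 limit, so the insurer pays €13,175.

€13,175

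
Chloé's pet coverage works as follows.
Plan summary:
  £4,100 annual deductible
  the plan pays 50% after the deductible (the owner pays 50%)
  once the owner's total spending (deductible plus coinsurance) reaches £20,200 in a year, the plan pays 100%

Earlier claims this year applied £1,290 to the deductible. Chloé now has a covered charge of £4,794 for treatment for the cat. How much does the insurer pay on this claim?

£992

Remaining deductible: £4,100 − £1,290 = £2,810.
That leaves £4,794 − £2,810 = £1,984 for coinsurance.
Owner's 50% share of £1,984 is £992.
So the owner owes £2,810 + £992 = £3,802 before any cap.
Total out-of-pocket so far would be £1,290 + £3,802 = £5,092, below the £20,200 cap — no reduction.
Insurer pays the balance: £4,794 − £3,802 = £992.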